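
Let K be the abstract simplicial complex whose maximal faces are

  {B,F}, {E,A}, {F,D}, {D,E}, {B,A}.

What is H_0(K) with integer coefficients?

K has 5 vertices, 5 edges.
rank ∂_0 = 0, rank ∂_1 = 4 ⇒ b_0 = 5 − 0 − 4 = 1; all invariant factors of ∂_1 are 1 so no torsion. So H_0 = Z.

H_0 ≅ Z.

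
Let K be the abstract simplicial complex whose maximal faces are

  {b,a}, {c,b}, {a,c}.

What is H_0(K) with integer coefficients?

We work with the vertex ordering a < b < c. The simplices of K, each written with vertices in increasing order, are:

  0-simplices (3): a, b, c
  1-simplices (3): ab, ac, bc

giving chain groups C_0 ≅ Z^3, C_1 ≅ Z^3.

The boundary map ∂_1: C_1 → C_0 maps an edge to its endpoints' difference, ∂[p,q] = q − p.
The resulting 3×3 matrix has rank 2, and its Smith normal form has invariant factors (1,1).

Reading off H_k = ker ∂_k / im ∂_{k+1}:

  H_0: rank C_0 − rank ∂_1 = 3 − 2 = 1, and the invariant factors of ∂_1 are all 1, so H_0 = Z.

(K is a triangulation of the circle S^1.)

H_0 ≅ Z.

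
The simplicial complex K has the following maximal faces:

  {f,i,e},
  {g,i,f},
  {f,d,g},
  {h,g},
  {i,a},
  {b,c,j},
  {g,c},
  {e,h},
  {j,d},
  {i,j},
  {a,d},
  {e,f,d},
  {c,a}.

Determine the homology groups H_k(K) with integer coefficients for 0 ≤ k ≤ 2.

We work with the vertex ordering a < b < c < d < e < f < g < h < i < j. The simplices of K, each written with vertices in increasing order, are:

  0-simplices (10): a, b, c, d, e, f, g, h, i, j
  1-simplices (19): ac, ad, ai, bc, bj, cg, cj, de, df, dg, dj, ef, eh, ei, fg, fi, gh, gi, ij
  2-simplices (5): bcj, def, dfg, efi, fgi

so the chain groups are C_0 ≅ Z^10, C_1 ≅ Z^19, C_2 ≅ Z^5.

∂_1: C_1 → C_0 sends each edge [p,q] (with p < q) to q − p. For instance
  ∂ad = d − a.
The 10×19 boundary matrix has rank 9 and Smith normal form diag(1,1,1,1,1,1,1,1,1).

∂_2: C_2 → C_1 maps a triangle to the signed sum of its edges. For instance
  ∂dfg = fg − dg + df,
  ∂efi = fi − ei + ef.
The 19×5 boundary matrix has rank 5 and Smith normal form diag(1,1,1,1,1).

Computing H_k = (kernel of ∂_k) / (image of ∂_{k+1}):

  H_0: rank C_0 − rank ∂_1 = 10 − 9 = 1, and the invariant factors of ∂_1 are all 1, so H_0 = Z.
  H_1: rank ker ∂_1 − rank ∂_2 = (19 − 9) − 5 = 5, and the invariant factors of ∂_2 are all 1, so H_1 = Z^5.
  H_2: rank ker ∂_2 − rank ∂_3 = (5 − 5) − 0 = 0, and there is no ∂_3, so H_2 = 0.

H_0 = Z,  H_1 = Z^5,  H_2 = 0.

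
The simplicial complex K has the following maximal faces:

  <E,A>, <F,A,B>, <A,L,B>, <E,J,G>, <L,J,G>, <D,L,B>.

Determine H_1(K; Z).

H_1 ≅ Z.

K has 8 vertices, 13 edges, 5 triangles.
rank ∂_1 = 7, rank ∂_2 = 5 ⇒ b_1 = 13 − 7 − 5 = 1; all invariant factors of ∂_2 are 1 so no torsion. So H_1 ≅ Z.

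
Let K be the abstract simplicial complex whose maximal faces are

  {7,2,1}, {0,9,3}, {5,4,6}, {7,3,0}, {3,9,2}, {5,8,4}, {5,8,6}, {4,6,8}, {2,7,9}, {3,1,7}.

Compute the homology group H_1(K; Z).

H_1 ≅ Z.

We work with the vertex ordering 0 < 1 < 2 < 3 < 4 < 5 < 6 < 7 < 8 < 9. The simplices of K, each written with vertices in increasing order, are:

  0-simplices (10): [0], [1], [2], [3], [4], [5], [6], [7], [8], [9]
  1-simplices (18): [0,3], [0,7], [0,9], [1,2], [1,3], [1,7], [2,3], [2,7], [2,9], [3,7], [3,9], [4,5], [4,6], [4,8], [5,6], [5,8], [6,8], [7,9]
  2-simplices (10): [0,3,7], [0,3,9], [1,2,7], [1,3,7], [2,3,9], [2,7,9], [4,5,6], [4,5,8], [4,6,8], [5,6,8]

Hence C_0 ≅ Z^10, C_1 ≅ Z^18, C_2 ≅ Z^10.

The boundary map ∂_1: C_1 → C_0 is given by ∂[p,q] = [q] − [p].
The resulting 10×18 matrix has rank 8, and its Smith normal form has invariant factors (1,1,1,1,1,1,1,1).

Boundary ∂_2: C_2 → C_1 acts by ∂[p,q,r] = [q,r] − [p,r] + [p,q]. For instance
  ∂[1,3,7] = [3,7] − [1,7] + [1,3],
  ∂[0,3,7] = [3,7] − [0,7] + [0,3].
The resulting 18×10 matrix has rank 9, and its Smith normal form has invariant factors (1,1,1,1,1,1,1,1,1).

Computing H_k = (kernel of ∂_k) / (image of ∂_{k+1}):

  H_1: rank ker ∂_1 − rank ∂_2 = (18 − 8) − 9 = 1, and the invariant factors of ∂_2 are all 1, so H_1 ≅ Z.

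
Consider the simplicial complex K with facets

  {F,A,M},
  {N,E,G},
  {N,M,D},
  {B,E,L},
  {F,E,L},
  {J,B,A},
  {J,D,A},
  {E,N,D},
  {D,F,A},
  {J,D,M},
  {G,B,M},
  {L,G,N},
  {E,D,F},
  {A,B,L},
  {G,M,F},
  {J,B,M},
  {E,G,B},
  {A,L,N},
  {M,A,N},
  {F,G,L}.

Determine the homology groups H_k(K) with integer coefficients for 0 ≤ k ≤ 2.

We work with the vertex ordering A < B < D < E < F < G < J < L < M < N. The simplices of K, each written with vertices in increasing order, are:

  0-simplices (10): A, B, D, E, F, G, J, L, M, N
  1-simplices (30): AB, AD, AF, AJ, AL, AM, AN, BE, BG, BJ, BL, BM, DE, DF, DJ, DM, DN, EF, EG, EL, EN, FG, FL, FM, GL, GM, GN, JM, LN, MN
  2-simplices (20): ABJ, ABL, ADF, ADJ, AFM, ALN, AMN, BEG, BEL, BGM, BJM, DEF, DEN, DJM, DMN, EFL, EGN, FGL, FGM, GLN

giving chain groups C_0 ≅ Z^10, C_1 ≅ Z^30, C_2 ≅ Z^20.

∂_1: C_1 → C_0 is given by ∂[p,q] = [q] − [p]. For instance
  ∂BJ = J − B.
This gives a 10×30 integer matrix of rank 9; reducing to Smith normal form yields diagonal entries (1,1,1,1,1,1,1,1,1).

∂_2: C_2 → C_1 acts by ∂[p,q,r] = [q,r] − [p,r] + [p,q]. For instance
  ∂BEG = EG − BG + BE,
  ∂DJM = JM − DM + DJ.
As a 30×20 matrix over Z this has rank 20, with invariant factors (1,1,1,1,1,1,1,1,1,1,1,1,1,1,1,1,1,1,1,2).

Now H_k = ker ∂_k / im ∂_{k+1}, so:

  H_0: rank C_0 − rank ∂_1 = 10 − 9 = 1, and the invariant factors of ∂_1 are all 1, so H_0 ≅ Z.
  H_1: rank ker ∂_1 − rank ∂_2 = (30 − 9) − 20 = 1, and ∂_2 has invariant factor 2 > 1, so H_1 ≅ Z ⊕ Z/2.
  H_2: rank ker ∂_2 − rank ∂_3 = (20 − 20) − 0 = 0, and there is no ∂_3, so H_2 ≅ 0.

As a check, the Euler characteristic is 10 − 30 + 20 = 0, which agrees with 1 − 1 + 0 = 0.
(K is a triangulation of the Klein bottle.)

H_0 = Z,  H_1 = Z ⊕ Z/2,  H_2 = 0.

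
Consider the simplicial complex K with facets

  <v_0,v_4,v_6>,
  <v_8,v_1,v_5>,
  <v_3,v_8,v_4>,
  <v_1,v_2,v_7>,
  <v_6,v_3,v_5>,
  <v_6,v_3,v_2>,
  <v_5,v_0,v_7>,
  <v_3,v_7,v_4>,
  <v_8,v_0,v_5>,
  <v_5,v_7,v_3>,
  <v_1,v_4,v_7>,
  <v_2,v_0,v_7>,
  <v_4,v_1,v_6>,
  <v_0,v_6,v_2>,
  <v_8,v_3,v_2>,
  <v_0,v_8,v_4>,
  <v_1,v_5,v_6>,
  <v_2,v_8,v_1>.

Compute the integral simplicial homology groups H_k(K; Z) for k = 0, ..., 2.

H_0 = Z,  H_1 = Z^2,  H_2 = Z.

Order the vertices as v_0 < v_1 < v_2 < v_3 < v_4 < v_5 < v_6 < v_7 < v_8. Listing each simplex with vertices in this order, K has dimension 2 with simplices:

  0-simplices (9): [v_0], [v_1], [v_2], [v_3], [v_4], [v_5], [v_6], [v_7], [v_8]
  1-simplices (27): (27 of them)
  2-simplices (18): (18 of them)

Hence C_0 ≅ Z^9, C_1 ≅ Z^27, C_2 ≅ Z^18.

∂_1: C_1 → C_0 is given by ∂[p,q] = [q] − [p]. For instance
  ∂[v_1,v_2] = [v_2] − [v_1].
The 9×27 boundary matrix has rank 8 and Smith normal form diag(1,1,1,1,1,1,1,1).

∂_2: C_2 → C_1 sends each 2-simplex [p,q,r] to [q,r] − [p,r] + [p,q]. For instance
  ∂[v_2,v_3,v_8] = [v_3,v_8] − [v_2,v_8] + [v_2,v_3],
  ∂[v_2,v_3,v_6] = [v_3,v_6] − [v_2,v_6] + [v_2,v_3].
The resulting 27×18 matrix has rank 17, and its Smith normal form has invariant factors (1,1,1,1,1,1,1,1,1,1,1,1,1,1,1,1,1).

From H_k ≅ ker(∂_k) / im(∂_{k+1}) we obtain:

  H_0: rank C_0 − rank ∂_1 = 9 − 8 = 1, and the invariant factors of ∂_1 are all 1, so H_0 ≅ Z.
  H_1: rank ker ∂_1 − rank ∂_2 = (27 − 8) − 17 = 2, and the invariant factors of ∂_2 are all 1, so H_1 ≅ Z^2.
  H_2: rank ker ∂_2 − rank ∂_3 = (18 − 17) − 0 = 1, and there is no ∂_3, so H_2 ≅ Z.

(K is a triangulation of the torus T^2.)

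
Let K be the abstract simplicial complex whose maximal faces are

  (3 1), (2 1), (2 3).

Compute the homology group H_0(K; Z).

We work with the vertex ordering 1 < 2 < 3. The simplices of K, each written with vertices in increasing order, are:

  0-simplices (3): [1], [2], [3]
  1-simplices (3): [1,2], [1,3], [2,3]

so the chain groups are C_0 ≅ Z^3, C_1 ≅ Z^3.

∂_1: C_1 → C_0 is given by ∂[p,q] = [q] − [p].
The resulting 3×3 matrix has rank 2, and its Smith normal form has invariant factors (1,1).

Reading off H_k = ker ∂_k / im ∂_{k+1}:

  H_0: rank C_0 − rank ∂_1 = 3 − 2 = 1, and the invariant factors of ∂_1 are all 1, so H_0 ≅ Z.

H_0 ≅ Z.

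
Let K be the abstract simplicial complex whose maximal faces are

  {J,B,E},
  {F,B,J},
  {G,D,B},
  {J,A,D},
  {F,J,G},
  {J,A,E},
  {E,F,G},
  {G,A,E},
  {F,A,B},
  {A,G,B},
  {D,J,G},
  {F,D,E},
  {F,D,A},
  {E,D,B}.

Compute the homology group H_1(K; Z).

H_1 ≅ Z^2.

K has 7 vertices, 21 edges, 14 triangles.
rank ∂_1 = 6, rank ∂_2 = 13 ⇒ b_1 = 21 − 6 − 13 = 2; all invariant factors of ∂_2 are 1 so no torsion. So H_1 = Z^2.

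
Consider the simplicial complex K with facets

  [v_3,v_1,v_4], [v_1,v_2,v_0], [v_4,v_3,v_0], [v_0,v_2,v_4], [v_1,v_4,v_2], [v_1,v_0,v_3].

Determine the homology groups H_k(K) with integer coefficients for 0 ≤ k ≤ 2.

Fix the vertex order v_0 < v_1 < v_2 < v_3 < v_4 and write every simplex with vertices in increasing order. Then dim K = 2 and the simplices of K are:

  0-simplices (5): [v_0], [v_1], [v_2], [v_3], [v_4]
  1-simplices (9): [v_0,v_1], [v_0,v_2], [v_0,v_3], [v_0,v_4], [v_1,v_2], [v_1,v_3], [v_1,v_4], [v_2,v_4], [v_3,v_4]
  2-simplices (6): [v_0,v_1,v_2], [v_0,v_1,v_3], [v_0,v_2,v_4], [v_0,v_3,v_4], [v_1,v_2,v_4], [v_1,v_3,v_4]

so the chain groups are C_0 ≅ Z^5, C_1 ≅ Z^9, C_2 ≅ Z^6.

The boundary map ∂_1: C_1 → C_0 is given by ∂[p,q] = [q] − [p].
The resulting 5×9 matrix has rank 4, and its Smith normal form has invariant factors (1,1,1,1).

∂_2: C_2 → C_1 maps a triangle to the signed sum of its edges. For instance
  ∂[v_0,v_1,v_2] = [v_1,v_2] − [v_0,v_2] + [v_0,v_1],
  ∂[v_0,v_1,v_3] = [v_1,v_3] − [v_0,v_3] + [v_0,v_1].
As a 9×6 matrix over Z this has rank 5, with invariant factors (1,1,1,1,1).

Reading off H_k = ker ∂_k / im ∂_{k+1}:

  H_0: rank C_0 − rank ∂_1 = 5 − 4 = 1, and the invariant factors of ∂_1 are all 1, so H_0 ≅ Z.
  H_1: rank ker ∂_1 − rank ∂_2 = (9 − 4) − 5 = 0, and the invariant factors of ∂_2 are all 1, so H_1 ≅ 0.
  H_2: rank ker ∂_2 − rank ∂_3 = (6 − 5) − 0 = 1, and there is no ∂_3, so H_2 ≅ Z.

H_0 ≅ Z,  H_1 = 0,  H_2 ≅ Z.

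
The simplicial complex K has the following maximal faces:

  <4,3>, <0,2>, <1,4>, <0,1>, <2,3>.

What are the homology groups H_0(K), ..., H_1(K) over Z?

H_0 = Z,  H_1 = Z.

Fix the vertex order 0 < 1 < 2 < 3 < 4 and write every simplex with vertices in increasing order. Then dim K = 1 and the simplices of K are:

  0-simplices (5): [0], [1], [2], [3], [4]
  1-simplices (5): [0,1], [0,2], [1,4], [2,3], [3,4]

so the chain groups are C_0 ≅ Z^5, C_1 ≅ Z^5.

Boundary ∂_1: C_1 → C_0 is given by ∂[p,q] = [q] − [p]. For instance
  ∂[3,4] = [4] − [3].
The resulting 5×5 matrix has rank 4, and its Smith normal form has invariant factors (1,1,1,1).

Reading off H_k = ker ∂_k / im ∂_{k+1}:

  H_0: rank C_0 − rank ∂_1 = 5 − 4 = 1, and the invariant factors of ∂_1 are all 1, so H_0 = Z.
  H_1: rank ker ∂_1 − rank ∂_2 = (5 − 4) − 0 = 1, and there is no ∂_2, so H_1 = Z.

As a check, the Euler characteristic is 5 − 5 = 0, which agrees with 1 − 1 = 0.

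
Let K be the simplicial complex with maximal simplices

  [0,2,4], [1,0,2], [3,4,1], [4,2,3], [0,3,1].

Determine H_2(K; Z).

H_2 = 0.

We work with the vertex ordering 0 < 1 < 2 < 3 < 4. The simplices of K, each written with vertices in increasing order, are:

  0-simplices (5): [0], [1], [2], [3], [4]
  1-simplices (10): [0,1], [0,2], [0,3], [0,4], [1,2], [1,3], [1,4], [2,3], [2,4], [3,4]
  2-simplices (5): [0,1,2], [0,1,3], [0,2,4], [1,3,4], [2,3,4]

Hence C_0 ≅ Z^5, C_1 ≅ Z^10, C_2 ≅ Z^5.

Boundary ∂_1: C_1 → C_0 is given by ∂[p,q] = [q] − [p].
This gives a 5×10 integer matrix of rank 4; reducing to Smith normal form yields diagonal entries (1,1,1,1).

∂_2: C_2 → C_1 acts by ∂[p,q,r] = [q,r] − [p,r] + [p,q]. For instance
  ∂[1,3,4] = [3,4] − [1,4] + [1,3],
  ∂[0,2,4] = [2,4] − [0,4] + [0,2].
The 10×5 boundary matrix has rank 5 and Smith normal form diag(1,1,1,1,1).

Reading off H_k = ker ∂_k / im ∂_{k+1}:

  H_2: rank ker ∂_2 − rank ∂_3 = (5 − 5) − 0 = 0, and there is no ∂_3, so H_2 = 0.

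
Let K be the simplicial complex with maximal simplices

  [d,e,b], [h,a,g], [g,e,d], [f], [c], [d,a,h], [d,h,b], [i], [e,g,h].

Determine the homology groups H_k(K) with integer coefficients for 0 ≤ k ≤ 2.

H_0 ≅ Z^4,  H_1 ≅ Z,  H_2 = 0.

Fix the vertex order a < b < c < d < e < f < g < h < i and write every simplex with vertices in increasing order. Then dim K = 2 and the simplices of K are:

  0-simplices (9): a, b, c, d, e, f, g, h, i
  1-simplices (12): ad, ag, ah, bd, be, bh, de, dg, dh, eg, eh, gh
  2-simplices (6): adh, agh, bde, bdh, deg, egh

so the chain groups are C_0 ≅ Z^9, C_1 ≅ Z^12, C_2 ≅ Z^6.

The boundary map ∂_1: C_1 → C_0 maps an edge to its endpoints' difference, ∂[p,q] = q − p. For instance
  ∂bd = d − b.
The resulting 9×12 matrix has rank 5, and its Smith normal form has invariant factors (1,1,1,1,1).

∂_2: C_2 → C_1 maps a triangle to the signed sum of its edges. For instance
  ∂bde = de − be + bd,
  ∂egh = gh − eh + eg.
The resulting 12×6 matrix has rank 6, and its Smith normal form has invariant factors (1,1,1,1,1,1).

Now H_k = ker ∂_k / im ∂_{k+1}, so:

  H_0: rank C_0 − rank ∂_1 = 9 − 5 = 4, and the invariant factors of ∂_1 are all 1, so H_0 = Z^4.
  H_1: rank ker ∂_1 − rank ∂_2 = (12 − 5) − 6 = 1, and the invariant factors of ∂_2 are all 1, so H_1 = Z.
  H_2: rank ker ∂_2 − rank ∂_3 = (6 − 6) − 0 = 0, and there is no ∂_3, so H_2 = 0.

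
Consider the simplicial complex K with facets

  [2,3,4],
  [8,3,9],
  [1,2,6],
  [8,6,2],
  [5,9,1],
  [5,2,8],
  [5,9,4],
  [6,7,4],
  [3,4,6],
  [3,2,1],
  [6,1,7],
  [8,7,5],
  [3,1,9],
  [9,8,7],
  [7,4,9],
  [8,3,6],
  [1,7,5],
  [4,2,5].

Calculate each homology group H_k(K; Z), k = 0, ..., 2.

H_0 ≅ Z,  H_1 ≅ Z ⊕ Z/2,  H_2 = 0.

Take the total order 1 < 2 < 3 < 4 < 5 < 6 < 7 < 8 < 9 on the vertex set. Then K (dimension 2) consists of the simplices:

  0-simplices (9): [1], [2], [3], [4], [5], [6], [7], [8], [9]
  1-simplices (27): (27 of them)
  2-simplices (18): [1,2,3], [1,2,6], [1,3,9], [1,5,7], [1,5,9], [1,6,7], [2,3,4], [2,4,5], [2,5,8], [2,6,8], [3,4,6], [3,6,8], [3,8,9], [4,5,9], [4,6,7], [4,7,9], [5,7,8], [7,8,9]

so the chain groups are C_0 ≅ Z^9, C_1 ≅ Z^27, C_2 ≅ Z^18.

∂_1: C_1 → C_0 is given by ∂[p,q] = [q] − [p]. For instance
  ∂[3,8] = [8] − [3].
This gives a 9×27 integer matrix of rank 8; reducing to Smith normal form yields diagonal entries (1,1,1,1,1,1,1,1).

The boundary map ∂_2: C_2 → C_1 acts by ∂[p,q,r] = [q,r] − [p,r] + [p,q]. For instance
  ∂[4,7,9] = [7,9] − [4,9] + [4,7],
  ∂[2,5,8] = [5,8] − [2,8] + [2,5].
The 27×18 boundary matrix has rank 18 and Smith normal form diag(1,1,1,1,1,1,1,1,1,1,1,1,1,1,1,1,1,2).

Computing H_k = (kernel of ∂_k) / (image of ∂_{k+1}):

  H_0: rank C_0 − rank ∂_1 = 9 − 8 = 1, and the invariant factors of ∂_1 are all 1, so H_0 ≅ Z.
  H_1: rank ker ∂_1 − rank ∂_2 = (27 − 8) − 18 = 1, and ∂_2 has invariant factor 2 > 1, so H_1 ≅ Z ⊕ Z/2.
  H_2: rank ker ∂_2 − rank ∂_3 = (18 − 18) − 0 = 0, and there is no ∂_3, so H_2 ≅ 0.

(K is a triangulation of the Klein bottle.)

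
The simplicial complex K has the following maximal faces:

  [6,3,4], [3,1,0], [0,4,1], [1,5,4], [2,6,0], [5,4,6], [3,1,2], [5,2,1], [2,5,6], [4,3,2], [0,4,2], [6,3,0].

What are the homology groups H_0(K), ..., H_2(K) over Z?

Order the vertices as 0 < 1 < 2 < 3 < 4 < 5 < 6. Listing each simplex with vertices in this order, K has dimension 2 with simplices:

  0-simplices (7): [0], [1], [2], [3], [4], [5], [6]
  1-simplices (18): [0,1], [0,2], [0,3], [0,4], [0,6], [1,2], [1,3], [1,4], [1,5], [2,3], [2,4], [2,5], [2,6], [3,4], [3,6], [4,5], [4,6], [5,6]
  2-simplices (12): [0,1,3], [0,1,4], [0,2,4], [0,2,6], [0,3,6], [1,2,3], [1,2,5], [1,4,5], [2,3,4], [2,5,6], [3,4,6], [4,5,6]

Hence C_0 ≅ Z^7, C_1 ≅ Z^18, C_2 ≅ Z^12.

∂_1: C_1 → C_0 sends each edge [p,q] (with p < q) to q − p.
The 7×18 boundary matrix has rank 6 and Smith normal form diag(1,1,1,1,1,1).

∂_2: C_2 → C_1 acts by ∂[p,q,r] = [q,r] − [p,r] + [p,q]. For instance
  ∂[0,3,6] = [3,6] − [0,6] + [0,3],
  ∂[0,1,3] = [1,3] − [0,3] + [0,1].
The resulting 18×12 matrix has rank 12, and its Smith normal form has invariant factors (1,1,1,1,1,1,1,1,1,1,1,2).

Now H_k = ker ∂_k / im ∂_{k+1}, so:

  H_0: rank C_0 − rank ∂_1 = 7 − 6 = 1, and the invariant factors of ∂_1 are all 1, so H_0 = Z.
  H_1: rank ker ∂_1 − rank ∂_2 = (18 − 6) − 12 = 0, and ∂_2 has invariant factor 2 > 1, so H_1 = Z/2Z.
  H_2: rank ker ∂_2 − rank ∂_3 = (12 − 12) − 0 = 0, and there is no ∂_3, so H_2 = 0.

As a check, the Euler characteristic is 7 − 18 + 12 = 1, which agrees with 1 − 0 + 0 = 1.
(K is a triangulation of the real projective plane RP^2.)

H_0 ≅ Z,  H_1 ≅ Z/2Z,  H_2 = 0.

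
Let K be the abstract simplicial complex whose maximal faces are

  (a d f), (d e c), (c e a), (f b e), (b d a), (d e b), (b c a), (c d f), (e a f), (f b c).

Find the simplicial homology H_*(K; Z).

K has 6 vertices, 15 edges, 10 triangles.
rank ∂_0 = 0, rank ∂_1 = 5 ⇒ b_0 = 6 − 0 − 5 = 1; all invariant factors of ∂_1 are 1 so no torsion. So H_0 = Z.
rank ∂_1 = 5, rank ∂_2 = 10 ⇒ b_1 = 15 − 5 − 10 = 0; ∂_2 has invariant factor(s) [2] giving torsion. So H_1 = Z/2Z.
rank ∂_2 = 10, rank ∂_3 = 0 ⇒ b_2 = 10 − 10 − 0 = 0. So H_2 = 0.

H_0 ≅ Z,  H_1 ≅ Z/2Z,  H_2 = 0.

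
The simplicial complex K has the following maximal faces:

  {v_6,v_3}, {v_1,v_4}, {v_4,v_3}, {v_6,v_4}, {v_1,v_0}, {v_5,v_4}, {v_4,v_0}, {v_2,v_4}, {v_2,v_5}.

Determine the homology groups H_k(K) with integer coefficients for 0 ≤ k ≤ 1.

H_0 = Z,  H_1 = Z^3.

K has 7 vertices, 9 edges.
rank ∂_0 = 0, rank ∂_1 = 6 ⇒ b_0 = 7 − 0 − 6 = 1; all invariant factors of ∂_1 are 1 so no torsion. So H_0 = Z.
rank ∂_1 = 6, rank ∂_2 = 0 ⇒ b_1 = 9 − 6 − 0 = 3. So H_1 = Z^3.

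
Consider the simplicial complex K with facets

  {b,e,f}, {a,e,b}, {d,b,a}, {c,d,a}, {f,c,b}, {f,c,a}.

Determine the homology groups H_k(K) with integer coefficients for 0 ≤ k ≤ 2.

H_0 ≅ Z,  H_1 ≅ Z,  H_2 = 0.

K has 6 vertices, 12 edges, 6 triangles.
rank ∂_0 = 0, rank ∂_1 = 5 ⇒ b_0 = 6 − 0 − 5 = 1; all invariant factors of ∂_1 are 1 so no torsion. So H_0 = Z.
rank ∂_1 = 5, rank ∂_2 = 6 ⇒ b_1 = 12 − 5 − 6 = 1; all invariant factors of ∂_2 are 1 so no torsion. So H_1 = Z.
rank ∂_2 = 6, rank ∂_3 = 0 ⇒ b_2 = 6 − 6 − 0 = 0. So H_2 = 0.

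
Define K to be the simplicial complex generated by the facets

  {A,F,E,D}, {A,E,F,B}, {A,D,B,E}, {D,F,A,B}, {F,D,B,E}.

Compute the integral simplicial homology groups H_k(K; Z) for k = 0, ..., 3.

K has 5 vertices, 10 edges, 10 triangles, 5 3-simplices.
rank ∂_0 = 0, rank ∂_1 = 4 ⇒ b_0 = 5 − 0 − 4 = 1; all invariant factors of ∂_1 are 1 so no torsion. So H_0 = Z.
rank ∂_1 = 4, rank ∂_2 = 6 ⇒ b_1 = 10 − 4 − 6 = 0; all invariant factors of ∂_2 are 1 so no torsion. So H_1 = 0.
rank ∂_2 = 6, rank ∂_3 = 4 ⇒ b_2 = 10 − 6 − 4 = 0; all invariant factors of ∂_3 are 1 so no torsion. So H_2 = 0.
rank ∂_3 = 4, rank ∂_4 = 0 ⇒ b_3 = 5 − 4 − 0 = 1. So H_3 = Z.

H_0 = Z,  H_1 = 0,  H_2 = 0,  H_3 = Z.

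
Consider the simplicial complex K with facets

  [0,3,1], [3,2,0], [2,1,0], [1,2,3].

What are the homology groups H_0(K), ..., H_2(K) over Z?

Take the total order 0 < 1 < 2 < 3 on the vertex set. Then K (dimension 2) consists of the simplices:

  0-simplices (4): [0], [1], [2], [3]
  1-simplices (6): [0,1], [0,2], [0,3], [1,2], [1,3], [2,3]
  2-simplices (4): [0,1,2], [0,1,3], [0,2,3], [1,2,3]

giving chain groups C_0 ≅ Z^4, C_1 ≅ Z^6, C_2 ≅ Z^4.

The boundary map ∂_1: C_1 → C_0 sends each edge [p,q] (with p < q) to q − p. For instance
  ∂[1,2] = [2] − [1].
The 4×6 boundary matrix has rank 3 and Smith normal form diag(1,1,1).

The boundary map ∂_2: C_2 → C_1 sends each 2-simplex [p,q,r] to [q,r] − [p,r] + [p,q]. For instance
  ∂[0,1,2] = [1,2] − [0,2] + [0,1],
  ∂[1,2,3] = [2,3] − [1,3] + [1,2].
The resulting 6×4 matrix has rank 3, and its Smith normal form has invariant factors (1,1,1).

From H_k ≅ ker(∂_k) / im(∂_{k+1}) we obtain:

  H_0: rank C_0 − rank ∂_1 = 4 − 3 = 1, and the invariant factors of ∂_1 are all 1, so H_0 = Z.
  H_1: rank ker ∂_1 − rank ∂_2 = (6 − 3) − 3 = 0, and the invariant factors of ∂_2 are all 1, so H_1 = 0.
  H_2: rank ker ∂_2 − rank ∂_3 = (4 − 3) − 0 = 1, and there is no ∂_3, so H_2 = Z.

As a check, the Euler characteristic is 4 − 6 + 4 = 2, which agrees with 1 − 0 + 1 = 2.

H_0 = Z,  H_1 = 0,  H_2 = Z.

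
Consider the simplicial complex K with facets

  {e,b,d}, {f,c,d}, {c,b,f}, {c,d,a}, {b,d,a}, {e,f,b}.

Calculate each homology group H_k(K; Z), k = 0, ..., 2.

K has 6 vertices, 12 edges, 6 triangles.
rank ∂_0 = 0, rank ∂_1 = 5 ⇒ b_0 = 6 − 0 − 5 = 1; all invariant factors of ∂_1 are 1 so no torsion. So H_0 ≅ Z.
rank ∂_1 = 5, rank ∂_2 = 6 ⇒ b_1 = 12 − 5 − 6 = 1; all invariant factors of ∂_2 are 1 so no torsion. So H_1 ≅ Z.
rank ∂_2 = 6, rank ∂_3 = 0 ⇒ b_2 = 6 − 6 − 0 = 0. So H_2 ≅ 0.

H_0 ≅ Z,  H_1 ≅ Z,  H_2 = 0.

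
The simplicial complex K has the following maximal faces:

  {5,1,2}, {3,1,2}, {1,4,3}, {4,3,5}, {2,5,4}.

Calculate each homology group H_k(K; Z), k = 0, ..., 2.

Fix the vertex order 1 < 2 < 3 < 4 < 5 and write every simplex with vertices in increasing order. Then dim K = 2 and the simplices of K are:

  0-simplices (5): [1], [2], [3], [4], [5]
  1-simplices (10): [1,2], [1,3], [1,4], [1,5], [2,3], [2,4], [2,5], [3,4], [3,5], [4,5]
  2-simplices (5): [1,2,3], [1,2,5], [1,3,4], [2,4,5], [3,4,5]

so the chain groups are C_0 ≅ Z^5, C_1 ≅ Z^10, C_2 ≅ Z^5.

The boundary map ∂_1: C_1 → C_0 is given by ∂[p,q] = [q] − [p].
This gives a 5×10 integer matrix of rank 4; reducing to Smith normal form yields diagonal entries (1,1,1,1).

Boundary ∂_2: C_2 → C_1 acts by ∂[p,q,r] = [q,r] − [p,r] + [p,q]. For instance
  ∂[1,2,5] = [2,5] − [1,5] + [1,2],
  ∂[1,3,4] = [3,4] − [1,4] + [1,3].
This gives a 10×5 integer matrix of rank 5; reducing to Smith normal form yields diagonal entries (1,1,1,1,1).

From H_k ≅ ker(∂_k) / im(∂_{k+1}) we obtain:

  H_0: rank C_0 − rank ∂_1 = 5 − 4 = 1, and the invariant factors of ∂_1 are all 1, so H_0 ≅ Z.
  H_1: rank ker ∂_1 − rank ∂_2 = (10 − 4) − 5 = 1, and the invariant factors of ∂_2 are all 1, so H_1 ≅ Z.
  H_2: rank ker ∂_2 − rank ∂_3 = (5 − 5) − 0 = 0, and there is no ∂_3, so H_2 ≅ 0.

H_0 = Z,  H_1 = Z,  H_2 = 0.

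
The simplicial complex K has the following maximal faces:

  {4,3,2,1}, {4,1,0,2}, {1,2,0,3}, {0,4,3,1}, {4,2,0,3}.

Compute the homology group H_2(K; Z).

H_2 = 0.

Fix the vertex order 0 < 1 < 2 < 3 < 4 and write every simplex with vertices in increasing order. Then dim K = 3 and the simplices of K are:

  0-simplices (5): [0], [1], [2], [3], [4]
  1-simplices (10): [0,1], [0,2], [0,3], [0,4], [1,2], [1,3], [1,4], [2,3], [2,4], [3,4]
  2-simplices (10): [0,1,2], [0,1,3], [0,1,4], [0,2,3], [0,2,4], [0,3,4], [1,2,3], [1,2,4], [1,3,4], [2,3,4]
  3-simplices (5): [0,1,2,3], [0,1,2,4], [0,1,3,4], [0,2,3,4], [1,2,3,4]

so the chain groups are C_0 ≅ Z^5, C_1 ≅ Z^10, C_2 ≅ Z^10, C_3 ≅ Z^5.

Boundary ∂_1: C_1 → C_0 is given by ∂[p,q] = [q] − [p].
As a 5×10 matrix over Z this has rank 4, with invariant factors (1,1,1,1).

The boundary map ∂_2: C_2 → C_1 maps a triangle to the signed sum of its edges. For instance
  ∂[0,1,4] = [1,4] − [0,4] + [0,1],
  ∂[0,2,3] = [2,3] − [0,3] + [0,2].
As a 10×10 matrix over Z this has rank 6, with invariant factors (1,1,1,1,1,1).

The boundary map ∂_3: C_3 → C_2 sends each 3-simplex σ to the alternating sum Σ_i (−1)^i (σ with its i-th vertex removed). For instance
  ∂[0,1,2,3] = [1,2,3] − [0,2,3] + [0,1,3] − [0,1,2],
  ∂[1,2,3,4] = [2,3,4] − [1,3,4] + [1,2,4] − [1,2,3].
This gives a 10×5 integer matrix of rank 4; reducing to Smith normal form yields diagonal entries (1,1,1,1).

Now H_k = ker ∂_k / im ∂_{k+1}, so:

  H_2: rank ker ∂_2 − rank ∂_3 = (10 − 6) − 4 = 0, and the invariant factors of ∂_3 are all 1, so H_2 = 0.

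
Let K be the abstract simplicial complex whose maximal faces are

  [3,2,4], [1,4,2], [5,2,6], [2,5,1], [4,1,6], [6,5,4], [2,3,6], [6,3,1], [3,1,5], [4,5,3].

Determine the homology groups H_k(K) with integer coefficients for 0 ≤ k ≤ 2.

H_0 = Z,  H_1 = Z/2,  H_2 = 0.

K has 6 vertices, 15 edges, 10 triangles.
rank ∂_0 = 0, rank ∂_1 = 5 ⇒ b_0 = 6 − 0 − 5 = 1; all invariant factors of ∂_1 are 1 so no torsion. So H_0 = Z.
rank ∂_1 = 5, rank ∂_2 = 10 ⇒ b_1 = 15 − 5 − 10 = 0; ∂_2 has invariant factor(s) [2] giving torsion. So H_1 = Z/2.
rank ∂_2 = 10, rank ∂_3 = 0 ⇒ b_2 = 10 − 10 − 0 = 0. So H_2 = 0.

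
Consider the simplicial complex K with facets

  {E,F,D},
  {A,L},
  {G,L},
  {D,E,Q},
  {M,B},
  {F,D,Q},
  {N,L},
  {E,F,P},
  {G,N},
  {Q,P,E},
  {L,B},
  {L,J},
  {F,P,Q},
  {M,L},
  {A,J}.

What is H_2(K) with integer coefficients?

H_2 = Z.

We work with the vertex ordering A < B < D < E < F < G < J < L < M < N < P < Q. The simplices of K, each written with vertices in increasing order, are:

  0-simplices (12): A, B, D, E, F, G, J, L, M, N, P, Q
  1-simplices (18): AJ, AL, BL, BM, DE, DF, DQ, EF, EP, EQ, FP, FQ, GL, GN, JL, LM, LN, PQ
  2-simplices (6): DEF, DEQ, DFQ, EFP, EPQ, FPQ

Hence C_0 ≅ Z^12, C_1 ≅ Z^18, C_2 ≅ Z^6.

The boundary map ∂_1: C_1 → C_0 sends each edge [p,q] (with p < q) to q − p. For instance
  ∂EF = F − E.
The 12×18 boundary matrix has rank 10 and Smith normal form diag(1,1,1,1,1,1,1,1,1,1).

Boundary ∂_2: C_2 → C_1 maps a triangle to the signed sum of its edges. For instance
  ∂EFP = FP − EP + EF,
  ∂DEQ = EQ − DQ + DE.
As a 18×6 matrix over Z this has rank 5, with invariant factors (1,1,1,1,1).

Reading off H_k = ker ∂_k / im ∂_{k+1}:

  H_2: rank ker ∂_2 − rank ∂_3 = (6 − 5) − 0 = 1, and there is no ∂_3, so H_2 = Z.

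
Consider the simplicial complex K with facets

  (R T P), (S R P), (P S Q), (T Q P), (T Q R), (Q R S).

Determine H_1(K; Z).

H_1 ≅ 0.

We work with the vertex ordering P < Q < R < S < T. The simplices of K, each written with vertices in increasing order, are:

  0-simplices (5): P, Q, R, S, T
  1-simplices (9): PQ, PR, PS, PT, QR, QS, QT, RS, RT
  2-simplices (6): PQS, PQT, PRS, PRT, QRS, QRT

so the chain groups are C_0 ≅ Z^5, C_1 ≅ Z^9, C_2 ≅ Z^6.

∂_1: C_1 → C_0 sends each edge [p,q] (with p < q) to q − p. For instance
  ∂RT = T − R.
The 5×9 boundary matrix has rank 4 and Smith normal form diag(1,1,1,1).

∂_2: C_2 → C_1 sends each 2-simplex [p,q,r] to [q,r] − [p,r] + [p,q]. For instance
  ∂QRT = RT − QT + QR,
  ∂PRS = RS − PS + PR.
As a 9×6 matrix over Z this has rank 5, with invariant factors (1,1,1,1,1).

Now H_k = ker ∂_k / im ∂_{k+1}, so:

  H_1: rank ker ∂_1 − rank ∂_2 = (9 − 4) − 5 = 0, and the invariant factors of ∂_2 are all 1, so H_1 ≅ 0.

(K is a triangulation of the 2-sphere S^2.)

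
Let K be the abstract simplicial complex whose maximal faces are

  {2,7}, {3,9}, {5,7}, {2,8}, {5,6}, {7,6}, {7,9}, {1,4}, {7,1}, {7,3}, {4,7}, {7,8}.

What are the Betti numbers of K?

b_0 = 1, b_1 = 4.

K has 9 vertices, 12 edges.
rank ∂_0 = 0, rank ∂_1 = 8 ⇒ b_0 = 9 − 0 − 8 = 1; all invariant factors of ∂_1 are 1 so no torsion. So H_0 ≅ Z.
rank ∂_1 = 8, rank ∂_2 = 0 ⇒ b_1 = 12 − 8 − 0 = 4. So H_1 ≅ Z^4.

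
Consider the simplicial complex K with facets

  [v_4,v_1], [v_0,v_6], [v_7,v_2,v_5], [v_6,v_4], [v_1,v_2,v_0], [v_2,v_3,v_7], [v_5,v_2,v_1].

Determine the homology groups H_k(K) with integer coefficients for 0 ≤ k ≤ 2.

Order the vertices as v_0 < v_1 < v_2 < v_3 < v_4 < v_5 < v_6 < v_7. Listing each simplex with vertices in this order, K has dimension 2 with simplices:

  0-simplices (8): [v_0], [v_1], [v_2], [v_3], [v_4], [v_5], [v_6], [v_7]
  1-simplices (12): [v_0,v_1], [v_0,v_2], [v_0,v_6], [v_1,v_2], [v_1,v_4], [v_1,v_5], [v_2,v_3], [v_2,v_5], [v_2,v_7], [v_3,v_7], [v_4,v_6], [v_5,v_7]
  2-simplices (4): [v_0,v_1,v_2], [v_1,v_2,v_5], [v_2,v_3,v_7], [v_2,v_5,v_7]

giving chain groups C_0 ≅ Z^8, C_1 ≅ Z^12, C_2 ≅ Z^4.

Boundary ∂_1: C_1 → C_0 is given by ∂[p,q] = [q] − [p]. For instance
  ∂[v_1,v_2] = [v_2] − [v_1].
The resulting 8×12 matrix has rank 7, and its Smith normal form has invariant factors (1,1,1,1,1,1,1).

∂_2: C_2 → C_1 acts by ∂[p,q,r] = [q,r] − [p,r] + [p,q]. For instance
  ∂[v_2,v_3,v_7] = [v_3,v_7] − [v_2,v_7] + [v_2,v_3],
  ∂[v_2,v_5,v_7] = [v_5,v_7] − [v_2,v_7] + [v_2,v_5].
This gives a 12×4 integer matrix of rank 4; reducing to Smith normal form yields diagonal entries (1,1,1,1).

Reading off H_k = ker ∂_k / im ∂_{k+1}:

  H_0: rank C_0 − rank ∂_1 = 8 − 7 = 1, and the invariant factors of ∂_1 are all 1, so H_0 ≅ Z.
  H_1: rank ker ∂_1 − rank ∂_2 = (12 − 7) − 4 = 1, and the invariant factors of ∂_2 are all 1, so H_1 ≅ Z.
  H_2: rank ker ∂_2 − rank ∂_3 = (4 − 4) − 0 = 0, and there is no ∂_3, so H_2 ≅ 0.

H_0 ≅ Z,  H_1 ≅ Z,  H_2 = 0.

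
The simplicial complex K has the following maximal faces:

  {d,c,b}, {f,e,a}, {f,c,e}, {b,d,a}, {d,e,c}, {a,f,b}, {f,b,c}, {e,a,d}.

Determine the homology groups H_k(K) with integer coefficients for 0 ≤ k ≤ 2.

H_0 = Z,  H_1 = 0,  H_2 = Z.

We work with the vertex ordering a < b < c < d < e < f. The simplices of K, each written with vertices in increasing order, are:

  0-simplices (6): a, b, c, d, e, f
  1-simplices (12): ab, ad, ae, af, bc, bd, bf, cd, ce, cf, de, ef
  2-simplices (8): abd, abf, ade, aef, bcd, bcf, cde, cef

so the chain groups are C_0 ≅ Z^6, C_1 ≅ Z^12, C_2 ≅ Z^8.

Boundary ∂_1: C_1 → C_0 sends each edge [p,q] (with p < q) to q − p. For instance
  ∂af = f − a.
This gives a 6×12 integer matrix of rank 5; reducing to Smith normal form yields diagonal entries (1,1,1,1,1).

∂_2: C_2 → C_1 acts by ∂[p,q,r] = [q,r] − [p,r] + [p,q]. For instance
  ∂bcf = cf − bf + bc,
  ∂abf = bf − af + ab.
As a 12×8 matrix over Z this has rank 7, with invariant factors (1,1,1,1,1,1,1).

Now H_k = ker ∂_k / im ∂_{k+1}, so:

  H_0: rank C_0 − rank ∂_1 = 6 − 5 = 1, and the invariant factors of ∂_1 are all 1, so H_0 = Z.
  H_1: rank ker ∂_1 − rank ∂_2 = (12 − 5) − 7 = 0, and the invariant factors of ∂_2 are all 1, so H_1 = 0.
  H_2: rank ker ∂_2 − rank ∂_3 = (8 − 7) − 0 = 1, and there is no ∂_3, so H_2 = Z.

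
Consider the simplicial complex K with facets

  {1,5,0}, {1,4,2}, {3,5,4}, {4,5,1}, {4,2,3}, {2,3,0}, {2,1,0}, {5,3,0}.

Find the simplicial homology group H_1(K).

H_1 ≅ 0.

Take the total order 0 < 1 < 2 < 3 < 4 < 5 on the vertex set. Then K (dimension 2) consists of the simplices:

  0-simplices (6): [0], [1], [2], [3], [4], [5]
  1-simplices (12): [0,1], [0,2], [0,3], [0,5], [1,2], [1,4], [1,5], [2,3], [2,4], [3,4], [3,5], [4,5]
  2-simplices (8): [0,1,2], [0,1,5], [0,2,3], [0,3,5], [1,2,4], [1,4,5], [2,3,4], [3,4,5]

Hence C_0 ≅ Z^6, C_1 ≅ Z^12, C_2 ≅ Z^8.

The boundary map ∂_1: C_1 → C_0 maps an edge to its endpoints' difference, ∂[p,q] = q − p. For instance
  ∂[1,5] = [5] − [1].
This gives a 6×12 integer matrix of rank 5; reducing to Smith normal form yields diagonal entries (1,1,1,1,1).

Boundary ∂_2: C_2 → C_1 acts by ∂[p,q,r] = [q,r] − [p,r] + [p,q]. For instance
  ∂[3,4,5] = [4,5] − [3,5] + [3,4],
  ∂[1,4,5] = [4,5] − [1,5] + [1,4].
As a 12×8 matrix over Z this has rank 7, with invariant factors (1,1,1,1,1,1,1).

Reading off H_k = ker ∂_k / im ∂_{k+1}:

  H_1: rank ker ∂_1 − rank ∂_2 = (12 − 5) − 7 = 0, and the invariant factors of ∂_2 are all 1, so H_1 = 0.

(K is a triangulation of the 2-sphere S^2.)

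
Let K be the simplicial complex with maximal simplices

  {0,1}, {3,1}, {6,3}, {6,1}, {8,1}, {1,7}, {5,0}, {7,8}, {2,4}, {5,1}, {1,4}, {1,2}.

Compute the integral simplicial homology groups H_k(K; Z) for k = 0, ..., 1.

K has 9 vertices, 12 edges.
rank ∂_0 = 0, rank ∂_1 = 8 ⇒ b_0 = 9 − 0 − 8 = 1; all invariant factors of ∂_1 are 1 so no torsion. So H_0 = Z.
rank ∂_1 = 8, rank ∂_2 = 0 ⇒ b_1 = 12 − 8 − 0 = 4. So H_1 = Z^4.

H_0 ≅ Z,  H_1 ≅ Z^4.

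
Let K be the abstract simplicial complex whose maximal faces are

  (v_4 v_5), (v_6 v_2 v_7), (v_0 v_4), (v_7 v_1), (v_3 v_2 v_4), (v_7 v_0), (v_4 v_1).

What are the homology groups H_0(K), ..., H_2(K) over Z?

Order the vertices as v_0 < v_1 < v_2 < v_3 < v_4 < v_5 < v_6 < v_7. Listing each simplex with vertices in this order, K has dimension 2 with simplices:

  0-simplices (8): [v_0], [v_1], [v_2], [v_3], [v_4], [v_5], [v_6], [v_7]
  1-simplices (11): [v_0,v_4], [v_0,v_7], [v_1,v_4], [v_1,v_7], [v_2,v_3], [v_2,v_4], [v_2,v_6], [v_2,v_7], [v_3,v_4], [v_4,v_5], [v_6,v_7]
  2-simplices (2): [v_2,v_3,v_4], [v_2,v_6,v_7]

giving chain groups C_0 ≅ Z^8, C_1 ≅ Z^11, C_2 ≅ Z^2.

The boundary map ∂_1: C_1 → C_0 is given by ∂[p,q] = [q] − [p]. For instance
  ∂[v_2,v_6] = [v_6] − [v_2].
The resulting 8×11 matrix has rank 7, and its Smith normal form has invariant factors (1,1,1,1,1,1,1).

∂_2: C_2 → C_1 maps a triangle to the signed sum of its edges. For instance
  ∂[v_2,v_6,v_7] = [v_6,v_7] − [v_2,v_7] + [v_2,v_6],
  ∂[v_2,v_3,v_4] = [v_3,v_4] − [v_2,v_4] + [v_2,v_3].
The resulting 11×2 matrix has rank 2, and its Smith normal form has invariant factors (1,1).

Reading off H_k = ker ∂_k / im ∂_{k+1}:

  H_0: rank C_0 − rank ∂_1 = 8 − 7 = 1, and the invariant factors of ∂_1 are all 1, so H_0 = Z.
  H_1: rank ker ∂_1 − rank ∂_2 = (11 − 7) − 2 = 2, and the invariant factors of ∂_2 are all 1, so H_1 = Z^2.
  H_2: rank ker ∂_2 − rank ∂_3 = (2 − 2) − 0 = 0, and there is no ∂_3, so H_2 = 0.

H_0 = Z,  H_1 = Z^2,  H_2 = 0.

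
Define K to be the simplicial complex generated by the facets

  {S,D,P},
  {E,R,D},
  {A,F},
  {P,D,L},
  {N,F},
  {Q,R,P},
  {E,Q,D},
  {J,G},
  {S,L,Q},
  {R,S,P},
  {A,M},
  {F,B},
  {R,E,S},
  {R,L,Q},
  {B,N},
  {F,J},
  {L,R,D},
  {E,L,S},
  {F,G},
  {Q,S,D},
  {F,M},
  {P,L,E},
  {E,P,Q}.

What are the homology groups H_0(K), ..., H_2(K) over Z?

Take the total order A < B < D < E < F < G < J < L < M < N < P < Q < R < S on the vertex set. Then K (dimension 2) consists of the simplices:

  0-simplices (14): A, B, D, E, F, G, J, L, M, N, P, Q, R, S
  1-simplices (30): AF, AM, BF, BN, DE, DL, DP, DQ, DR, DS, EL, EP, EQ, ER, ES, FG, FJ, FM, FN, GJ, LP, LQ, LR, LS, PQ, PR, PS, QR, QS, RS
  2-simplices (14): DEQ, DER, DLP, DLR, DPS, DQS, ELP, ELS, EPQ, ERS, LQR, LQS, PQR, PRS

Hence C_0 ≅ Z^14, C_1 ≅ Z^30, C_2 ≅ Z^14.

∂_1: C_1 → C_0 sends each edge [p,q] (with p < q) to q − p.
As a 14×30 matrix over Z this has rank 12, with invariant factors (1,1,1,1,1,1,1,1,1,1,1,1).

The boundary map ∂_2: C_2 → C_1 acts by ∂[p,q,r] = [q,r] − [p,r] + [p,q]. For instance
  ∂DQS = QS − DS + DQ,
  ∂DLP = LP − DP + DL.
As a 30×14 matrix over Z this has rank 13, with invariant factors (1,1,1,1,1,1,1,1,1,1,1,1,1).

Now H_k = ker ∂_k / im ∂_{k+1}, so:

  H_0: rank C_0 − rank ∂_1 = 14 − 12 = 2, and the invariant factors of ∂_1 are all 1, so H_0 ≅ Z^2.
  H_1: rank ker ∂_1 − rank ∂_2 = (30 − 12) − 13 = 5, and the invariant factors of ∂_2 are all 1, so H_1 ≅ Z^5.
  H_2: rank ker ∂_2 − rank ∂_3 = (14 − 13) − 0 = 1, and there is no ∂_3, so H_2 ≅ Z.

(K is a triangulation of the disjoint union of the torus T^2 and a wedge of 3 circles.)

H_0 ≅ Z^2,  H_1 ≅ Z^5,  H_2 ≅ Z.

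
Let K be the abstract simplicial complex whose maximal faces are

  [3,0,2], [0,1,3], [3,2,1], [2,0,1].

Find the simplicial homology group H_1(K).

H_1 = 0.

Take the total order 0 < 1 < 2 < 3 on the vertex set. Then K (dimension 2) consists of the simplices:

  0-simplices (4): [0], [1], [2], [3]
  1-simplices (6): [0,1], [0,2], [0,3], [1,2], [1,3], [2,3]
  2-simplices (4): [0,1,2], [0,1,3], [0,2,3], [1,2,3]

Hence C_0 ≅ Z^4, C_1 ≅ Z^6, C_2 ≅ Z^4.

The boundary map ∂_1: C_1 → C_0 sends each edge [p,q] (with p < q) to q − p.
This gives a 4×6 integer matrix of rank 3; reducing to Smith normal form yields diagonal entries (1,1,1).

Boundary ∂_2: C_2 → C_1 acts by ∂[p,q,r] = [q,r] − [p,r] + [p,q]. For instance
  ∂[0,1,3] = [1,3] − [0,3] + [0,1],
  ∂[1,2,3] = [2,3] − [1,3] + [1,2].
The resulting 6×4 matrix has rank 3, and its Smith normal form has invariant factors (1,1,1).

From H_k ≅ ker(∂_k) / im(∂_{k+1}) we obtain:

  H_1: rank ker ∂_1 − rank ∂_2 = (6 − 3) − 3 = 0, and the invariant factors of ∂_2 are all 1, so H_1 = 0.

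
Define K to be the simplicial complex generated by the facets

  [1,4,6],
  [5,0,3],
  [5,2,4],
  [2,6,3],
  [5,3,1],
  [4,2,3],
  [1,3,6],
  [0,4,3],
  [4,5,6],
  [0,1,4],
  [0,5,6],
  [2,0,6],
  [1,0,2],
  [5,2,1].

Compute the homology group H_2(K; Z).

Fix the vertex order 0 < 1 < 2 < 3 < 4 < 5 < 6 and write every simplex with vertices in increasing order. Then dim K = 2 and the simplices of K are:

  0-simplices (7): [0], [1], [2], [3], [4], [5], [6]
  1-simplices (21): [0,1], [0,2], [0,3], [0,4], [0,5], [0,6], [1,2], [1,3], [1,4], [1,5], [1,6], [2,3], [2,4], [2,5], [2,6], [3,4], [3,5], [3,6], [4,5], [4,6], [5,6]
  2-simplices (14): [0,1,2], [0,1,4], [0,2,6], [0,3,4], [0,3,5], [0,5,6], [1,2,5], [1,3,5], [1,3,6], [1,4,6], [2,3,4], [2,3,6], [2,4,5], [4,5,6]

giving chain groups C_0 ≅ Z^7, C_1 ≅ Z^21, C_2 ≅ Z^14.

∂_1: C_1 → C_0 sends each edge [p,q] (with p < q) to q − p.
As a 7×21 matrix over Z this has rank 6, with invariant factors (1,1,1,1,1,1).

∂_2: C_2 → C_1 acts by ∂[p,q,r] = [q,r] − [p,r] + [p,q]. For instance
  ∂[1,2,5] = [2,5] − [1,5] + [1,2],
  ∂[2,3,6] = [3,6] − [2,6] + [2,3].
As a 21×14 matrix over Z this has rank 13, with invariant factors (1,1,1,1,1,1,1,1,1,1,1,1,1).

Now H_k = ker ∂_k / im ∂_{k+1}, so:

  H_2: rank ker ∂_2 − rank ∂_3 = (14 − 13) − 0 = 1, and there is no ∂_3, so H_2 = Z.

H_2 ≅ Z.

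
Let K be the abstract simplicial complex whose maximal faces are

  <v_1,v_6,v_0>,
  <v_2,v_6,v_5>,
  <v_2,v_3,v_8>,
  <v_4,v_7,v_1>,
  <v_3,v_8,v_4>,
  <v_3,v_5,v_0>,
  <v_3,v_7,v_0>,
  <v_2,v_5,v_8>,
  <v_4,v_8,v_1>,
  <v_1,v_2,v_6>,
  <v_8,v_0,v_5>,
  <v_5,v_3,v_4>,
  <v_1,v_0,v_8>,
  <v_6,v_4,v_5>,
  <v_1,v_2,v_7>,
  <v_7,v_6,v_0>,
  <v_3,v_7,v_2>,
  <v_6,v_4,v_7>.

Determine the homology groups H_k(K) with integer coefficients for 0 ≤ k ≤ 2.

We work with the vertex ordering v_0 < v_1 < v_2 < v_3 < v_4 < v_5 < v_6 < v_7 < v_8. The simplices of K, each written with vertices in increasing order, are:

  0-simplices (9): [v_0], [v_1], [v_2], [v_3], [v_4], [v_5], [v_6], [v_7], [v_8]
  1-simplices (27): (27 of them)
  2-simplices (18): (18 of them)

giving chain groups C_0 ≅ Z^9, C_1 ≅ Z^27, C_2 ≅ Z^18.

Boundary ∂_1: C_1 → C_0 maps an edge to its endpoints' difference, ∂[p,q] = q − p. For instance
  ∂[v_4,v_8] = [v_8] − [v_4].
This gives a 9×27 integer matrix of rank 8; reducing to Smith normal form yields diagonal entries (1,1,1,1,1,1,1,1).

The boundary map ∂_2: C_2 → C_1 maps a triangle to the signed sum of its edges. For instance
  ∂[v_0,v_5,v_8] = [v_5,v_8] − [v_0,v_8] + [v_0,v_5],
  ∂[v_1,v_2,v_6] = [v_2,v_6] − [v_1,v_6] + [v_1,v_2].
As a 27×18 matrix over Z this has rank 18, with invariant factors (1,1,1,1,1,1,1,1,1,1,1,1,1,1,1,1,1,2).

Now H_k = ker ∂_k / im ∂_{k+1}, so:

  H_0: rank C_0 − rank ∂_1 = 9 − 8 = 1, and the invariant factors of ∂_1 are all 1, so H_0 = Z.
  H_1: rank ker ∂_1 − rank ∂_2 = (27 − 8) − 18 = 1, and ∂_2 has invariant factor 2 > 1, so H_1 = Z ⊕ Z/2.
  H_2: rank ker ∂_2 − rank ∂_3 = (18 − 18) − 0 = 0, and there is no ∂_3, so H_2 = 0.

H_0 = Z,  H_1 = Z ⊕ Z/2,  H_2 = 0.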